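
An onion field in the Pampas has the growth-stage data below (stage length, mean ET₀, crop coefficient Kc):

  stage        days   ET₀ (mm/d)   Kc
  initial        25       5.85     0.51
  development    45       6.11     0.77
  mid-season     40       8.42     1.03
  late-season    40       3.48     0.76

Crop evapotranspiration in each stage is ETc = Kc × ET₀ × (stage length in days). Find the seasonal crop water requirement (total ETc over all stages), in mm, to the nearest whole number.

initial: 0.51 × 5.85 × 25 = 74.59 mm
development: 0.77 × 6.11 × 45 = 211.71 mm
mid-season: 1.03 × 8.42 × 40 = 346.90 mm
late-season: 0.76 × 3.48 × 40 = 105.79 mm
Seasonal total = 738.99 mm

739 mm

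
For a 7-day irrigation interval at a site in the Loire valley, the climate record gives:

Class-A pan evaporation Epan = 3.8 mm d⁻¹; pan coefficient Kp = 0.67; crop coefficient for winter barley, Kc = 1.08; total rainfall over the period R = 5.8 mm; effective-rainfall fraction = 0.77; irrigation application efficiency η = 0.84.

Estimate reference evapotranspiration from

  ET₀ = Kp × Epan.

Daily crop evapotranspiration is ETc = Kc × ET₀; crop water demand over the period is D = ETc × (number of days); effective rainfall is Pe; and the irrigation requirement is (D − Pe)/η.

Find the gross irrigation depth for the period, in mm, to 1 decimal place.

ET₀ = 0.67 × 3.8 = 2.5460 mm/d
ETc = Kc × ET₀ = 1.08 × 2.5460 = 2.7497 mm/d
Crop demand D = ETc × 7 d = 2.7497 × 7 = 19.248 mm
Pe = 0.77 × 5.8 = 4.466 mm
D − Pe = 19.248 − 4.466 = 14.782 mm
Gross irrigation = 14.782 / 0.84 = 17.598 mm

17.6 mm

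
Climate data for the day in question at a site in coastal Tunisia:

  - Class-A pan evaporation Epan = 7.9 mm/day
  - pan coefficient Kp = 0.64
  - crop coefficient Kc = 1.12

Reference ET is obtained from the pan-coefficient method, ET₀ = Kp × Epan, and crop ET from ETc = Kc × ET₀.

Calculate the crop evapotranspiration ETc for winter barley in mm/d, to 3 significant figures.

ET₀ = 0.64 × 7.9 = 5.0560 mm/d
ETc = Kc × ET₀ = 1.12 × 5.0560 = 5.6627 mm/d

5.66 mm/d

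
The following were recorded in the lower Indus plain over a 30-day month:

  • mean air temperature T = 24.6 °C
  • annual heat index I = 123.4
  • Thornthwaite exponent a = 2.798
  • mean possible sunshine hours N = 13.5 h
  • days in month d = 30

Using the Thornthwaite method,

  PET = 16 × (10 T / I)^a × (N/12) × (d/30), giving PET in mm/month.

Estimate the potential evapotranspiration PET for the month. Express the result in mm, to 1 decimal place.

10T/I = 10 × 24.6 / 123.4 = 1.9935
(10T/I)^a = 1.9935^2.798 = 6.8917
Uncorrected PET = 16 × 6.8917 = 110.267 mm
Correction = (N/12)(d/30) = (13.5/12)(30/30) = 1.1250
PET = 110.267 × 1.1250 = 124.050 mm/month

124.1 mm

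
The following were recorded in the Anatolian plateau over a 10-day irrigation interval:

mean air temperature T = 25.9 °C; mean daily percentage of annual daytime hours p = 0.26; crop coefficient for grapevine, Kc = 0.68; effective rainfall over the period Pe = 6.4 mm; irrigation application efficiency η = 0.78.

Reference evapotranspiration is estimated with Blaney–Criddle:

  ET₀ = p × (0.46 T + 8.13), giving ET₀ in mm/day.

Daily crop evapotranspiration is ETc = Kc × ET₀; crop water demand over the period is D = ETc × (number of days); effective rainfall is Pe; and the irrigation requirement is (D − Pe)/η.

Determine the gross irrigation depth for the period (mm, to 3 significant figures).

37.2 mm

ET₀ = 0.26 × (0.46 × 25.9 + 8.13) = 0.26 × 20.044 = 5.2114 mm/d
ETc = Kc × ET₀ = 0.68 × 5.2114 = 3.5438 mm/d
Crop demand D = ETc × 10 d = 3.5438 × 10 = 35.438 mm
D − Pe = 35.438 − 6.4 = 29.038 mm
Gross irrigation = 29.038 / 0.78 = 37.228 mm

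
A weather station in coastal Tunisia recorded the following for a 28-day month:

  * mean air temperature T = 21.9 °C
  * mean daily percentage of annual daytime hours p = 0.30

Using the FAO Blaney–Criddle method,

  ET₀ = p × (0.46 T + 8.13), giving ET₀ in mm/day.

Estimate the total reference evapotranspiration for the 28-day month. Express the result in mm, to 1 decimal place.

152.9 mm

ET₀ = 0.30 × (0.46 × 21.9 + 8.13) = 0.30 × 18.204 = 5.4612 mm/d
Monthly total = 5.4612 × 28 = 152.914 mm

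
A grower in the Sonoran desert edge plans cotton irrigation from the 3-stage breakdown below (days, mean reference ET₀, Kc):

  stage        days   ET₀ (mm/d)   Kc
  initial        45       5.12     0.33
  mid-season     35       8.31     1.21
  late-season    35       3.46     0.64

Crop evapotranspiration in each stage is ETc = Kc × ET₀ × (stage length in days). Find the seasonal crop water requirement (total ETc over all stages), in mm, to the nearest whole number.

initial: 0.33 × 5.12 × 45 = 76.03 mm
mid-season: 1.21 × 8.31 × 35 = 351.93 mm
late-season: 0.64 × 3.46 × 35 = 77.50 mm
Seasonal total = 505.46 mm

505 mm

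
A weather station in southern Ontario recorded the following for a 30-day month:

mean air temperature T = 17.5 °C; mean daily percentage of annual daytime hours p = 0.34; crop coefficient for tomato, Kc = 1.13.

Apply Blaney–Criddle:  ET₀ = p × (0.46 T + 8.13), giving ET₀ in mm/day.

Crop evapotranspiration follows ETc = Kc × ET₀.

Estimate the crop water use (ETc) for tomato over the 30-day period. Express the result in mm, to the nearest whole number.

186 mm

ET₀ = 0.34 × (0.46 × 17.5 + 8.13) = 0.34 × 16.180 = 5.5012 mm/d
ETc = Kc × ET₀ = 1.13 × 5.5012 = 6.2164 mm/d
Over 30 days: 6.2164 × 30 = 186.492 mm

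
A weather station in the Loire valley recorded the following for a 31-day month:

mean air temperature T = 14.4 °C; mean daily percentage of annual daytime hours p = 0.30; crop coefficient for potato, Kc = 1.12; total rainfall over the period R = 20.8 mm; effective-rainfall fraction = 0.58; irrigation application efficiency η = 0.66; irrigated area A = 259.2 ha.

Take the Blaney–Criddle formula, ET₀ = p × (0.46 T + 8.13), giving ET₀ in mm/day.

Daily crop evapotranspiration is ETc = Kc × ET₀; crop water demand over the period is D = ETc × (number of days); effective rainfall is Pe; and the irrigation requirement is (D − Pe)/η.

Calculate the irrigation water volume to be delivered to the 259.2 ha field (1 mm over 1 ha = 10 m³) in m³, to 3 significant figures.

556000 m³

ET₀ = 0.30 × (0.46 × 14.4 + 8.13) = 0.30 × 14.754 = 4.4262 mm/d
ETc = Kc × ET₀ = 1.12 × 4.4262 = 4.9573 mm/d
Crop demand D = ETc × 31 d = 4.9573 × 31 = 153.676 mm
Pe = 0.58 × 20.8 = 12.064 mm
D − Pe = 153.676 − 12.064 = 141.612 mm
Gross irrigation = 141.612 / 0.66 = 214.564 mm
Volume = 214.564 mm × 259.2 ha × 10 = 556149.9 m³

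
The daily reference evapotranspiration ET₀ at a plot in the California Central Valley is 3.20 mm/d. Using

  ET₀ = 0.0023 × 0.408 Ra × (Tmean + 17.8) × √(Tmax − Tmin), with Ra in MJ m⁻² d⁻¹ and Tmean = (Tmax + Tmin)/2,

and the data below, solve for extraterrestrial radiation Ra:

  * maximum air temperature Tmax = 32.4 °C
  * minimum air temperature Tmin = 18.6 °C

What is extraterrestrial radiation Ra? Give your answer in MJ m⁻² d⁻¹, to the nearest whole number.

Tmean = (32.4+18.6)/2 = 25.50 °C; ΔT = 13.8
Ra = ET₀ / [0.0023 × 0.408 × (Tmean+17.8) × √ΔT]
   = 3.20 / (0.0023 × 0.408 × 43.30 × 3.7148) = 21.200 MJ m⁻² d⁻¹

21 MJ m⁻² d⁻¹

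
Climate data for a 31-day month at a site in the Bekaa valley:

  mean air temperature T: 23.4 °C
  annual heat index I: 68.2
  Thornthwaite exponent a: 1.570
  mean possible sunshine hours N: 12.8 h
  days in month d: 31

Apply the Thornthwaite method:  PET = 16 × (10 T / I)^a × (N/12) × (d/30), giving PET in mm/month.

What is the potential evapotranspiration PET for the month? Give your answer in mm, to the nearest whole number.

122 mm

10T/I = 10 × 23.4 / 68.2 = 3.4311
(10T/I)^a = 3.4311^1.570 = 6.9284
Uncorrected PET = 16 × 6.9284 = 110.854 mm
Correction = (N/12)(d/30) = (12.8/12)(31/30) = 1.1022
PET = 110.854 × 1.1022 = 122.183 mm/month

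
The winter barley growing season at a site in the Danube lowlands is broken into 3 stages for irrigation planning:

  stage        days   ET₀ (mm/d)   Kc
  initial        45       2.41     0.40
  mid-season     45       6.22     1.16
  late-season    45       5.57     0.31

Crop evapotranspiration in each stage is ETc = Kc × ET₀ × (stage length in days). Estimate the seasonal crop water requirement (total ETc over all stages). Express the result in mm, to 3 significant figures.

initial: 0.40 × 2.41 × 45 = 43.38 mm
mid-season: 1.16 × 6.22 × 45 = 324.68 mm
late-season: 0.31 × 5.57 × 45 = 77.70 mm
Seasonal total = 445.76 mm

446 mm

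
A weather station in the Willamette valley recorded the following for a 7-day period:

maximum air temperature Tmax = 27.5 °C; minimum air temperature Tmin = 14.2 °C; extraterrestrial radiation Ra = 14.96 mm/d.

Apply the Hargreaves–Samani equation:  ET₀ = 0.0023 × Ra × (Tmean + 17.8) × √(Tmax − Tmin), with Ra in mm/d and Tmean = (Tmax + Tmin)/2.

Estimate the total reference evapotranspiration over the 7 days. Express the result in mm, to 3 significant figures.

Tmean = (27.5 + 14.2)/2 = 20.85 °C
ET₀ = 0.0023 × 14.96 × (20.85 + 17.8) × √13.3 = 0.0023 × 14.96 × 38.65 × 3.6469 = 4.8499 mm/d
Over 7 days: 4.8499 × 7 = 33.949 mm

33.9 mm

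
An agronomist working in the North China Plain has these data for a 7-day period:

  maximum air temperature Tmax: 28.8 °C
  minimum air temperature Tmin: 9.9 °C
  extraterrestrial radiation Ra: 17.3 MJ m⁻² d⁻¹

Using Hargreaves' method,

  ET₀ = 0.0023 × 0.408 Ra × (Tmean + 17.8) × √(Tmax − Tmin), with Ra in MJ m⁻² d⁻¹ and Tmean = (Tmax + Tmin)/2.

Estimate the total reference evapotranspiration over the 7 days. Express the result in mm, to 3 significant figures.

18.4 mm

Tmean = (28.8 + 9.9)/2 = 19.35 °C
0.408 Ra = 0.408 × 17.3 = 7.0584 mm/d equivalent
ET₀ = 0.0023 × 7.0584 × (19.35 + 17.8) × √18.9 = 0.0023 × 7.0584 × 37.15 × 4.3474 = 2.6219 mm/d
Over 7 days: 2.6219 × 7 = 18.353 mm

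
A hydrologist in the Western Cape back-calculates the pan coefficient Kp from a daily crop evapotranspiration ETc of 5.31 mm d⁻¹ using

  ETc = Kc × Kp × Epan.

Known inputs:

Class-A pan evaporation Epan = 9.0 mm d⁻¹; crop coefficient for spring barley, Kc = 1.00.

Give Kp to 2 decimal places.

0.59

ETc = Kc × Kp × Epan  ⇒  Kp = ETc / (Kc × Epan)
Kp = 5.31 / (1.00 × 9.0) = 5.31 / 9.000 = 0.5900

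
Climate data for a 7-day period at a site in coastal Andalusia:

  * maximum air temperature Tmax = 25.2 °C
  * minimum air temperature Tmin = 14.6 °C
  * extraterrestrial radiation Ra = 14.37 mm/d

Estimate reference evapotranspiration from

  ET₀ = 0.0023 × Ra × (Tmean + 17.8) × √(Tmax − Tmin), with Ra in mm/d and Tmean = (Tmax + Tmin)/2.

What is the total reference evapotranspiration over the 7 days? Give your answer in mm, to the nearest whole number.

Tmean = (25.2 + 14.6)/2 = 19.90 °C
ET₀ = 0.0023 × 14.37 × (19.90 + 17.8) × √10.6 = 0.0023 × 14.37 × 37.70 × 3.2558 = 4.0568 mm/d
Over 7 days: 4.0568 × 7 = 28.398 mm

28 mm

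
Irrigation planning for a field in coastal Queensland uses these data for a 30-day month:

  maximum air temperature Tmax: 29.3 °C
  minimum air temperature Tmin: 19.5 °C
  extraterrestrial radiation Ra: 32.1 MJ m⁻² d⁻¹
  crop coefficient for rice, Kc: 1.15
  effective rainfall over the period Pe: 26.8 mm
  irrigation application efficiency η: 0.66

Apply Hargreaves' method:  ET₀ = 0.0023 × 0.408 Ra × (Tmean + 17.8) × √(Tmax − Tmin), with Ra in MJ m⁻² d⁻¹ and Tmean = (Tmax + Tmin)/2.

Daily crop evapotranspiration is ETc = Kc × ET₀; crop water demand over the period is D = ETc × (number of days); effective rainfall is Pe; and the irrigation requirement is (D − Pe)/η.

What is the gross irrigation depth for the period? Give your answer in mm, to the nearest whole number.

167 mm

Tmean = (29.3 + 19.5)/2 = 24.40 °C
0.408 Ra = 0.408 × 32.1 = 13.0968 mm/d equivalent
ET₀ = 0.0023 × 13.0968 × (24.40 + 17.8) × √9.8 = 0.0023 × 13.0968 × 42.20 × 3.1305 = 3.9794 mm/d
ETc = Kc × ET₀ = 1.15 × 3.9794 = 4.5763 mm/d
Crop demand D = ETc × 30 d = 4.5763 × 30 = 137.289 mm
D − Pe = 137.289 − 26.8 = 110.489 mm
Gross irrigation = 110.489 / 0.66 = 167.408 mm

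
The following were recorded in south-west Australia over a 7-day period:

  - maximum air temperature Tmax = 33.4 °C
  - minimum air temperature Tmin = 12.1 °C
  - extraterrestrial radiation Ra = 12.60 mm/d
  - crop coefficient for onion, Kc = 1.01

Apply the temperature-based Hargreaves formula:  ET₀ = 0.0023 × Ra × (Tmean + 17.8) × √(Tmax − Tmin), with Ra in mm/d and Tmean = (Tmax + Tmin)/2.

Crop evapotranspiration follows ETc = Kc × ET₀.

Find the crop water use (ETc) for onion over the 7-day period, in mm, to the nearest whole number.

Tmean = (33.4 + 12.1)/2 = 22.75 °C
ET₀ = 0.0023 × 12.60 × (22.75 + 17.8) × √21.3 = 0.0023 × 12.60 × 40.55 × 4.6152 = 5.4235 mm/d
ETc = Kc × ET₀ = 1.01 × 5.4235 = 5.4777 mm/d
Over 7 days: 5.4777 × 7 = 38.344 mm

38 mm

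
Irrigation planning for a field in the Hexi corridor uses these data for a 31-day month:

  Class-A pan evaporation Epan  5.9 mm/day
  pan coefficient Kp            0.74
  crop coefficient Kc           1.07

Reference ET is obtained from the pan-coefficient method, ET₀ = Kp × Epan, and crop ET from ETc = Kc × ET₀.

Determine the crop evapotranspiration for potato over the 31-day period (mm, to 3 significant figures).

ET₀ = 0.74 × 5.9 = 4.3660 mm/d
ETc = Kc × ET₀ = 1.07 × 4.3660 = 4.6716 mm/d
Over 31 days: 4.6716 × 31 = 144.820 mm

145 mm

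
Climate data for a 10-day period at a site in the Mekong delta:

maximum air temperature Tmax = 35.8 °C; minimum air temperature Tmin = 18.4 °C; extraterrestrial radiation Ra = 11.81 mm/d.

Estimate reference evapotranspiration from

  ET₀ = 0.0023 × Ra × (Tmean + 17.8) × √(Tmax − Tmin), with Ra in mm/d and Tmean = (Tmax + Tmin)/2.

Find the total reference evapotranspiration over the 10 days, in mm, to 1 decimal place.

50.9 mm

Tmean = (35.8 + 18.4)/2 = 27.10 °C
ET₀ = 0.0023 × 11.81 × (27.10 + 17.8) × √17.4 = 0.0023 × 11.81 × 44.90 × 4.1713 = 5.0874 mm/d
Over 10 days: 5.0874 × 10 = 50.874 mm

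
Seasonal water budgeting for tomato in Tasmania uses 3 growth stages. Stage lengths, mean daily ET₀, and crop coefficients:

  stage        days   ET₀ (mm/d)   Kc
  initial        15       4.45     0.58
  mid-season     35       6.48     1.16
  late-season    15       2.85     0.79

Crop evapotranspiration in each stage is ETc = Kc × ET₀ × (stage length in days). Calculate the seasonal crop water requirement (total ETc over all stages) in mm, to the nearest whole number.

initial: 0.58 × 4.45 × 15 = 38.72 mm
mid-season: 1.16 × 6.48 × 35 = 263.09 mm
late-season: 0.79 × 2.85 × 15 = 33.77 mm
Seasonal total = 335.58 mm

336 mm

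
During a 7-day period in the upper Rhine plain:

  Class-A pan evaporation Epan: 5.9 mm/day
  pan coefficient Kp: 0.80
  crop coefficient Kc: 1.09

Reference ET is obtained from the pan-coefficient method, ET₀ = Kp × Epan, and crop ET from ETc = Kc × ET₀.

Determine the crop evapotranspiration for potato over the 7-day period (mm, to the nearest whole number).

36 mm

ET₀ = 0.80 × 5.9 = 4.7200 mm/d
ETc = Kc × ET₀ = 1.09 × 4.7200 = 5.1448 mm/d
Over 7 days: 5.1448 × 7 = 36.014 mm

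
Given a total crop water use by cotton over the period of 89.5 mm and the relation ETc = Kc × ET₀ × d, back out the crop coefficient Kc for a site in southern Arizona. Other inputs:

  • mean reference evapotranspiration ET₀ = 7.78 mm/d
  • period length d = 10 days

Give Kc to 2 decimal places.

ETc = Kc × ET₀ × d  ⇒  Kc = ETc / (ET₀ × d)
Kc = 89.5 / (7.78 × 10) = 89.5 / 77.80 = 1.1504

1.15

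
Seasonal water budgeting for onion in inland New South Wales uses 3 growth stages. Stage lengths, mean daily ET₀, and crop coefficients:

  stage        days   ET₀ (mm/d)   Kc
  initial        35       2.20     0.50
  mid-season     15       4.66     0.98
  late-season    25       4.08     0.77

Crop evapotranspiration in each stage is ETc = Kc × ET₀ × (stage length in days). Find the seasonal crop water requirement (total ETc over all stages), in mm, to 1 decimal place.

initial: 0.50 × 2.20 × 35 = 38.50 mm
mid-season: 0.98 × 4.66 × 15 = 68.50 mm
late-season: 0.77 × 4.08 × 25 = 78.54 mm
Seasonal total = 185.54 mm

185.5 mm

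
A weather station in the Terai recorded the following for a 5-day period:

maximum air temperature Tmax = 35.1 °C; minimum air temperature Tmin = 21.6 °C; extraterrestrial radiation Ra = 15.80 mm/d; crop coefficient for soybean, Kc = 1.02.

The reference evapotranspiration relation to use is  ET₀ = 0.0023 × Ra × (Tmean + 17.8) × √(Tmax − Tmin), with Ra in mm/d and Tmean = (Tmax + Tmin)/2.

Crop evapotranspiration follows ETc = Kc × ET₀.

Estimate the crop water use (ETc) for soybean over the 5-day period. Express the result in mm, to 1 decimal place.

Tmean = (35.1 + 21.6)/2 = 28.35 °C
ET₀ = 0.0023 × 15.80 × (28.35 + 17.8) × √13.5 = 0.0023 × 15.80 × 46.15 × 3.6742 = 6.1620 mm/d
ETc = Kc × ET₀ = 1.02 × 6.1620 = 6.2852 mm/d
Over 5 days: 6.2852 × 5 = 31.426 mm

31.4 mm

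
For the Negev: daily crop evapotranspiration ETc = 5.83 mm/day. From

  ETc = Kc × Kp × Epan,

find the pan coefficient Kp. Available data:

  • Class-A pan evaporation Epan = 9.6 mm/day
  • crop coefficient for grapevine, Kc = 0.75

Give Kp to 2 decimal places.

0.81

ETc = Kc × Kp × Epan  ⇒  Kp = ETc / (Kc × Epan)
Kp = 5.83 / (0.75 × 9.6) = 5.83 / 7.200 = 0.8097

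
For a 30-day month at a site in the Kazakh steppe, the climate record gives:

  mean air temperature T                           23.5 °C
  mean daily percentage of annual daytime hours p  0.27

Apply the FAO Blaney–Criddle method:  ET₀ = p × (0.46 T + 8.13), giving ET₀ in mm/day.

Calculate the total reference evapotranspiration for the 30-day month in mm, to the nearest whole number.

ET₀ = 0.27 × (0.46 × 23.5 + 8.13) = 0.27 × 18.940 = 5.1138 mm/d
Monthly total = 5.1138 × 30 = 153.414 mm

153 mm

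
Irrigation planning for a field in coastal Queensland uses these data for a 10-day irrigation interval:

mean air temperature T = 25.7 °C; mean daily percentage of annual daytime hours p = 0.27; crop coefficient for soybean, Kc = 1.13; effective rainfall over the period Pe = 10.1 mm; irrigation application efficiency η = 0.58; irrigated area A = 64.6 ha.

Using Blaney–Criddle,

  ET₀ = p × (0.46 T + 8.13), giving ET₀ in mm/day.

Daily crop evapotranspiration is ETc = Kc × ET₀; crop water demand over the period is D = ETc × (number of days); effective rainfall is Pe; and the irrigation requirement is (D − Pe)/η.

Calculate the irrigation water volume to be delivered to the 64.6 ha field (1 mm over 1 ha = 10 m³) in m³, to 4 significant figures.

ET₀ = 0.27 × (0.46 × 25.7 + 8.13) = 0.27 × 19.952 = 5.3870 mm/d
ETc = Kc × ET₀ = 1.13 × 5.3870 = 6.0873 mm/d
Crop demand D = ETc × 10 d = 6.0873 × 10 = 60.873 mm
D − Pe = 60.873 − 10.1 = 50.773 mm
Gross irrigation = 50.773 / 0.58 = 87.540 mm
Volume = 87.540 mm × 64.6 ha × 10 = 56550.8 m³

56550 m³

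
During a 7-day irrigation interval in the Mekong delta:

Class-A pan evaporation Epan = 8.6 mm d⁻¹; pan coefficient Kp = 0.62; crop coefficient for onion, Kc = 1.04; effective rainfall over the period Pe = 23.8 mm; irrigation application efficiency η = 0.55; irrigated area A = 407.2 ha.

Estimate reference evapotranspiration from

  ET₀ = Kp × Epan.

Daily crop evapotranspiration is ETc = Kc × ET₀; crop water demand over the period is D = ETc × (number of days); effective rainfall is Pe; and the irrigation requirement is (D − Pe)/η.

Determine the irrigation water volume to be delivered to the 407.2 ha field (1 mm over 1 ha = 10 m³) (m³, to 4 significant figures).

111200 m³

ET₀ = 0.62 × 8.6 = 5.3320 mm/d
ETc = Kc × ET₀ = 1.04 × 5.3320 = 5.5453 mm/d
Crop demand D = ETc × 7 d = 5.5453 × 7 = 38.817 mm
D − Pe = 38.817 − 23.8 = 15.017 mm
Gross irrigation = 15.017 / 0.55 = 27.304 mm
Volume = 27.304 mm × 407.2 ha × 10 = 111181.9 m³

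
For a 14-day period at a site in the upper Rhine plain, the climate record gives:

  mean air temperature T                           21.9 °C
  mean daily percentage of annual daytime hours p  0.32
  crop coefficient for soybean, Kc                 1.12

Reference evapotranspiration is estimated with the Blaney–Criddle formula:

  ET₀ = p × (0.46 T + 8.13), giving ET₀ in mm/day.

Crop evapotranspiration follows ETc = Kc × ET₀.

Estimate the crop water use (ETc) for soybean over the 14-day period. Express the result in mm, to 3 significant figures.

91.3 mm

ET₀ = 0.32 × (0.46 × 21.9 + 8.13) = 0.32 × 18.204 = 5.8253 mm/d
ETc = Kc × ET₀ = 1.12 × 5.8253 = 6.5243 mm/d
Over 14 days: 6.5243 × 14 = 91.340 mm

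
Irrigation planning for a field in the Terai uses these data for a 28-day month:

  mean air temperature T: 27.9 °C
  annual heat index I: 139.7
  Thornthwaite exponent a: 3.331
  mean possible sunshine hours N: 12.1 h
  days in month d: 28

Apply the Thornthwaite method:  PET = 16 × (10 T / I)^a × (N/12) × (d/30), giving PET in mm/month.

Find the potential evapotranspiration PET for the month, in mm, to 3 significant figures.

151 mm

10T/I = 10 × 27.9 / 139.7 = 1.9971
(10T/I)^a = 1.9971^3.331 = 10.0146
Uncorrected PET = 16 × 10.0146 = 160.234 mm
Correction = (N/12)(d/30) = (12.1/12)(28/30) = 0.9411
PET = 160.234 × 0.9411 = 150.796 mm/month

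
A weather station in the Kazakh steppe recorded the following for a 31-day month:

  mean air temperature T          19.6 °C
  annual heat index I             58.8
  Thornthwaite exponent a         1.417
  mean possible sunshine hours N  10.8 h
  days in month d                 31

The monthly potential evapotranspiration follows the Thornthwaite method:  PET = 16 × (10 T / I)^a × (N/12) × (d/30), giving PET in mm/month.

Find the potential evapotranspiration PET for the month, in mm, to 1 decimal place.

10T/I = 10 × 19.6 / 58.8 = 3.3333
(10T/I)^a = 3.3333^1.417 = 5.5070
Uncorrected PET = 16 × 5.5070 = 88.112 mm
Correction = (N/12)(d/30) = (10.8/12)(31/30) = 0.9300
PET = 88.112 × 0.9300 = 81.944 mm/month

81.9 mm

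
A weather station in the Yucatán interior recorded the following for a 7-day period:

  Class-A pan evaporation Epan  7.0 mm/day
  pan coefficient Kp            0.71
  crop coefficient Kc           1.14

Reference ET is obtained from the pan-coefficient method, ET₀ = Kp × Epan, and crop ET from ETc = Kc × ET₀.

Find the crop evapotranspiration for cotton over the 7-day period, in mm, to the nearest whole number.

40 mm

ET₀ = 0.71 × 7.0 = 4.9700 mm/d
ETc = Kc × ET₀ = 1.14 × 4.9700 = 5.6658 mm/d
Over 7 days: 5.6658 × 7 = 39.661 mm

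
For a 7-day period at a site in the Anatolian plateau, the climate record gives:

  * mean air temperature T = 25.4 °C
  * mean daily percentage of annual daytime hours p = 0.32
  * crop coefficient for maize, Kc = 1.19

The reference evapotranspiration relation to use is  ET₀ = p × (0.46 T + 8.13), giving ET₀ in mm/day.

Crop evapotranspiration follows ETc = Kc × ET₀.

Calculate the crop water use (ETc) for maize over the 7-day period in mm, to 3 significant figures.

52.8 mm

ET₀ = 0.32 × (0.46 × 25.4 + 8.13) = 0.32 × 19.814 = 6.3405 mm/d
ETc = Kc × ET₀ = 1.19 × 6.3405 = 7.5452 mm/d
Over 7 days: 7.5452 × 7 = 52.816 mm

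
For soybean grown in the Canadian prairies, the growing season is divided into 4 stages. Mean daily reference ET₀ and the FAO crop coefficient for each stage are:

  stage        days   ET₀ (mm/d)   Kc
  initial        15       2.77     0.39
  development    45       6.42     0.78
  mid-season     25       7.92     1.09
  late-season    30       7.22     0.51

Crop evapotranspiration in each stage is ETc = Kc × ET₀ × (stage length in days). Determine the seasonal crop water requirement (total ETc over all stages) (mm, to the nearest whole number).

568 mm

initial: 0.39 × 2.77 × 15 = 16.20 mm
development: 0.78 × 6.42 × 45 = 225.34 mm
mid-season: 1.09 × 7.92 × 25 = 215.82 mm
late-season: 0.51 × 7.22 × 30 = 110.47 mm
Seasonal total = 567.83 mm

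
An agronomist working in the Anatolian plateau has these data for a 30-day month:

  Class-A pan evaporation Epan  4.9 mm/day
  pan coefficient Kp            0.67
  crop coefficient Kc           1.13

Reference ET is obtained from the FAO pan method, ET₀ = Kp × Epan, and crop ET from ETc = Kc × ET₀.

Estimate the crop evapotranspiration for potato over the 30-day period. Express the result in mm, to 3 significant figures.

ET₀ = 0.67 × 4.9 = 3.2830 mm/d
ETc = Kc × ET₀ = 1.13 × 3.2830 = 3.7098 mm/d
Over 30 days: 3.7098 × 30 = 111.294 mm

111 mm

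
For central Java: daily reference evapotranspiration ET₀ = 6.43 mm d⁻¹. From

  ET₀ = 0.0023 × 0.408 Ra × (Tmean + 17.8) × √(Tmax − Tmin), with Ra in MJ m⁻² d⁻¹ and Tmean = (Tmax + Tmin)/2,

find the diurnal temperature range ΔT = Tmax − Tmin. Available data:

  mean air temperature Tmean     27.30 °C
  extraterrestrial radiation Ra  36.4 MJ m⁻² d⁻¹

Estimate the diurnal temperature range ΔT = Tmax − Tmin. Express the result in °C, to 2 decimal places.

√ΔT = ET₀ / [0.0023 × 0.408 × Ra × (Tmean+17.8)] = 6.43 / (0.0023 × 14.8512 × 45.10) = 4.1739
ΔT = 4.1739² = 17.421 °C

17.42 °C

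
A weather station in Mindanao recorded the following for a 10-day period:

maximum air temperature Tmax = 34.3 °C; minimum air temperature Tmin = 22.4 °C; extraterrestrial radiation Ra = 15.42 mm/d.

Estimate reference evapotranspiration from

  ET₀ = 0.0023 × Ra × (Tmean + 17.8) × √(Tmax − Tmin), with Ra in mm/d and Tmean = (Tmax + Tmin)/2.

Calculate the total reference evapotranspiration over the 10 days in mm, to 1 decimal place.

Tmean = (34.3 + 22.4)/2 = 28.35 °C
ET₀ = 0.0023 × 15.42 × (28.35 + 17.8) × √11.9 = 0.0023 × 15.42 × 46.15 × 3.4496 = 5.6462 mm/d
Over 10 days: 5.6462 × 10 = 56.462 mm

56.5 mm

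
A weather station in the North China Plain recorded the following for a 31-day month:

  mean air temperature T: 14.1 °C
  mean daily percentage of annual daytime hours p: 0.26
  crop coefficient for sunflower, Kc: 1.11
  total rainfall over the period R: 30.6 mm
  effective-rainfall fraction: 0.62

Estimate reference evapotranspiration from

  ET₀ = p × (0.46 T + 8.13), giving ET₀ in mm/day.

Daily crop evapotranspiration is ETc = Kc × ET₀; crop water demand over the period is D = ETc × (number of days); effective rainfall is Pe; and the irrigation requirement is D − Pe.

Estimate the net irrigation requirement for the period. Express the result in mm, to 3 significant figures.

112 mm

ET₀ = 0.26 × (0.46 × 14.1 + 8.13) = 0.26 × 14.616 = 3.8002 mm/d
ETc = Kc × ET₀ = 1.11 × 3.8002 = 4.2182 mm/d
Crop demand D = ETc × 31 d = 4.2182 × 31 = 130.764 mm
Pe = 0.62 × 30.6 = 18.972 mm
D − Pe = 130.764 − 18.972 = 111.792 mm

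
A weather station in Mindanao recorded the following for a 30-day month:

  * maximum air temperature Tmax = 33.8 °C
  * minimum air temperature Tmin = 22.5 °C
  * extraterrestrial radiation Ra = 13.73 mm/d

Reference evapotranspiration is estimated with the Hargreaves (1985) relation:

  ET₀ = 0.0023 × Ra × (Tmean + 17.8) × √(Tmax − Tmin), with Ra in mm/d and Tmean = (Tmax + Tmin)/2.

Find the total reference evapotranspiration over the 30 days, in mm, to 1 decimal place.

146.3 mm

Tmean = (33.8 + 22.5)/2 = 28.15 °C
ET₀ = 0.0023 × 13.73 × (28.15 + 17.8) × √11.3 = 0.0023 × 13.73 × 45.95 × 3.3615 = 4.8777 mm/d
Over 30 days: 4.8777 × 30 = 146.331 mm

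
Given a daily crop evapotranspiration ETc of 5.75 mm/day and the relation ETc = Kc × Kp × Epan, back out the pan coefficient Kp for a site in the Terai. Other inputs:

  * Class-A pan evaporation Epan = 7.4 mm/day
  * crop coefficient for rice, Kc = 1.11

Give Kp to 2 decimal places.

ETc = Kc × Kp × Epan  ⇒  Kp = ETc / (Kc × Epan)
Kp = 5.75 / (1.11 × 7.4) = 5.75 / 8.214 = 0.7000

0.70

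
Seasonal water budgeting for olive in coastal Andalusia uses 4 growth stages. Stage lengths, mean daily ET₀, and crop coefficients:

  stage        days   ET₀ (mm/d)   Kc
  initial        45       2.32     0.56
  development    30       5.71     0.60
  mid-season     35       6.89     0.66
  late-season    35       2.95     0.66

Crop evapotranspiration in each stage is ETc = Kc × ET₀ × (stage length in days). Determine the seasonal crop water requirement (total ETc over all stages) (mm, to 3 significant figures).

initial: 0.56 × 2.32 × 45 = 58.46 mm
development: 0.60 × 5.71 × 30 = 102.78 mm
mid-season: 0.66 × 6.89 × 35 = 159.16 mm
late-season: 0.66 × 2.95 × 35 = 68.15 mm
Seasonal total = 388.55 mm

389 mm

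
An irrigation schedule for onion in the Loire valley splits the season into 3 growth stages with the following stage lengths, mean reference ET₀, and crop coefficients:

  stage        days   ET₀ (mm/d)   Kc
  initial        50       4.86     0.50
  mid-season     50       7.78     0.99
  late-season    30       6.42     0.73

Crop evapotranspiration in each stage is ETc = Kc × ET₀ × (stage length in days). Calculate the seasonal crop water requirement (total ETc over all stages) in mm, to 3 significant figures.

initial: 0.50 × 4.86 × 50 = 121.50 mm
mid-season: 0.99 × 7.78 × 50 = 385.11 mm
late-season: 0.73 × 6.42 × 30 = 140.60 mm
Seasonal total = 647.21 mm

647 mm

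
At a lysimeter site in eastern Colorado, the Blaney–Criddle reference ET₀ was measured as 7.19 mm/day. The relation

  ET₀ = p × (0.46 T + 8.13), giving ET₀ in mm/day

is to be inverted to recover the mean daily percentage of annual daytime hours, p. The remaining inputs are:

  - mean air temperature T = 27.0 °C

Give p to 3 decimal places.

0.350

p = ET₀ / (0.46 T + 8.13) = 7.19 / (0.46 × 27.0 + 8.13) = 7.19 / 20.550 = 0.3499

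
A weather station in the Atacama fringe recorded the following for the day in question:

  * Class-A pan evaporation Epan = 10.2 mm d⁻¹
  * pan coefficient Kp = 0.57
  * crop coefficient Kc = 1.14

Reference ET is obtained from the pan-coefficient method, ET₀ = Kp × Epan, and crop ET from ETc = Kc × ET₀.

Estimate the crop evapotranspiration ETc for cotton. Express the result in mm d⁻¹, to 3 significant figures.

ET₀ = 0.57 × 10.2 = 5.8140 mm/d
ETc = Kc × ET₀ = 1.14 × 5.8140 = 6.6280 mm/d

6.63 mm d⁻¹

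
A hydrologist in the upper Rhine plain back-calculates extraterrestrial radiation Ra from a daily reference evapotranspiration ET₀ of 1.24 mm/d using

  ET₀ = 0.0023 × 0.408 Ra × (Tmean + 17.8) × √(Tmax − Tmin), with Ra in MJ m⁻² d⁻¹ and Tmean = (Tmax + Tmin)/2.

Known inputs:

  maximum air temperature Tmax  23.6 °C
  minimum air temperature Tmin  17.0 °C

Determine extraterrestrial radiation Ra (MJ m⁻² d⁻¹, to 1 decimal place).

13.5 MJ m⁻² d⁻¹

Tmean = (23.6+17.0)/2 = 20.30 °C; ΔT = 6.6
Ra = ET₀ / [0.0023 × 0.408 × (Tmean+17.8) × √ΔT]
   = 1.24 / (0.0023 × 0.408 × 38.10 × 2.5690) = 13.500 MJ m⁻² d⁻¹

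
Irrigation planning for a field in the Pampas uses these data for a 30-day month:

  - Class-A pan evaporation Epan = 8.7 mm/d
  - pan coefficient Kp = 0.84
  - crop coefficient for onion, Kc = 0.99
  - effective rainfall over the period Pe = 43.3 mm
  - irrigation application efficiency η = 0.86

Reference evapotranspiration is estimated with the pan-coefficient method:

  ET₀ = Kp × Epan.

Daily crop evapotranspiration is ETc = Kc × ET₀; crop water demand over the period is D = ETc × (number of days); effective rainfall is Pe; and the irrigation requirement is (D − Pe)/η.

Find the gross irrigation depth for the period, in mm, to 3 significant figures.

202 mm

ET₀ = 0.84 × 8.7 = 7.3080 mm/d
ETc = Kc × ET₀ = 0.99 × 7.3080 = 7.2349 mm/d
Crop demand D = ETc × 30 d = 7.2349 × 30 = 217.047 mm
D − Pe = 217.047 − 43.3 = 173.747 mm
Gross irrigation = 173.747 / 0.86 = 202.031 mm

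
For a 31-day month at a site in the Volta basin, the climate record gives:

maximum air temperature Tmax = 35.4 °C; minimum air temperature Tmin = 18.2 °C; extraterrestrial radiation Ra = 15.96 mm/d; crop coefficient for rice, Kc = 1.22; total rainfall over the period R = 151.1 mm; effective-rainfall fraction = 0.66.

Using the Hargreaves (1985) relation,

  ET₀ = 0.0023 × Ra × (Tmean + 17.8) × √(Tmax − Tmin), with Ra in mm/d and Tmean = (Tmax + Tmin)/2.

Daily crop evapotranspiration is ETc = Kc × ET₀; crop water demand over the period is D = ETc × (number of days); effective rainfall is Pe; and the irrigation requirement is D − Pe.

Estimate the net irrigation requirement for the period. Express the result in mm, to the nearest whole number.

Tmean = (35.4 + 18.2)/2 = 26.80 °C
ET₀ = 0.0023 × 15.96 × (26.80 + 17.8) × √17.2 = 0.0023 × 15.96 × 44.60 × 4.1473 = 6.7899 mm/d
ETc = Kc × ET₀ = 1.22 × 6.7899 = 8.2837 mm/d
Crop demand D = ETc × 31 d = 8.2837 × 31 = 256.795 mm
Pe = 0.66 × 151.1 = 99.726 mm
D − Pe = 256.795 − 99.726 = 157.069 mm

157 mm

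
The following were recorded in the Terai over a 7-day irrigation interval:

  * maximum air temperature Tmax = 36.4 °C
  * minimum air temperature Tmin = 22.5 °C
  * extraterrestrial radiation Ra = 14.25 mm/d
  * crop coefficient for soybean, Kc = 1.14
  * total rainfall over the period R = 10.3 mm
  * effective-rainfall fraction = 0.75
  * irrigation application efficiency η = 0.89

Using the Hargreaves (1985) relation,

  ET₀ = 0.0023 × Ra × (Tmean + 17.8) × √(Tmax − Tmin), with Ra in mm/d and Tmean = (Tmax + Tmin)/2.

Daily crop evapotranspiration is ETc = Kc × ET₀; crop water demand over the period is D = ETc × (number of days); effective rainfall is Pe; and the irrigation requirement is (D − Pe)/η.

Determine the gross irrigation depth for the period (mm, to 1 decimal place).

Tmean = (36.4 + 22.5)/2 = 29.45 °C
ET₀ = 0.0023 × 14.25 × (29.45 + 17.8) × √13.9 = 0.0023 × 14.25 × 47.25 × 3.7283 = 5.7737 mm/d
ETc = Kc × ET₀ = 1.14 × 5.7737 = 6.5820 mm/d
Crop demand D = ETc × 7 d = 6.5820 × 7 = 46.074 mm
Pe = 0.75 × 10.3 = 7.725 mm
D − Pe = 46.074 − 7.725 = 38.349 mm
Gross irrigation = 38.349 / 0.89 = 43.089 mm

43.1 mm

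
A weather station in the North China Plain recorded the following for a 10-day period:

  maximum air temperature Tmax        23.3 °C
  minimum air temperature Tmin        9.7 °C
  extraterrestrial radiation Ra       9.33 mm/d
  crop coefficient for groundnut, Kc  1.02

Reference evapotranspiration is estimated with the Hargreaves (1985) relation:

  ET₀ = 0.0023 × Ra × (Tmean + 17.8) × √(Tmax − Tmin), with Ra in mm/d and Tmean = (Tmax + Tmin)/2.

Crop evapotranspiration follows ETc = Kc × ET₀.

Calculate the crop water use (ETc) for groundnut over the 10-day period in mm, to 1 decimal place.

27.7 mm

Tmean = (23.3 + 9.7)/2 = 16.50 °C
ET₀ = 0.0023 × 9.33 × (16.50 + 17.8) × √13.6 = 0.0023 × 9.33 × 34.30 × 3.6878 = 2.7144 mm/d
ETc = Kc × ET₀ = 1.02 × 2.7144 = 2.7687 mm/d
Over 10 days: 2.7687 × 10 = 27.687 mm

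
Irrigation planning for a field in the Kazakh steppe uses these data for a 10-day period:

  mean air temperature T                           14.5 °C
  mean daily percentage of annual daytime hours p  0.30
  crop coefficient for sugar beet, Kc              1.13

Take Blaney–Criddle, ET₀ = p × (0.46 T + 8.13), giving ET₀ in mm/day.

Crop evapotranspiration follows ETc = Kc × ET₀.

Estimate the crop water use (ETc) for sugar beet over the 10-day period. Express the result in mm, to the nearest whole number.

ET₀ = 0.30 × (0.46 × 14.5 + 8.13) = 0.30 × 14.800 = 4.4400 mm/d
ETc = Kc × ET₀ = 1.13 × 4.4400 = 5.0172 mm/d
Over 10 days: 5.0172 × 10 = 50.172 mm

50 mm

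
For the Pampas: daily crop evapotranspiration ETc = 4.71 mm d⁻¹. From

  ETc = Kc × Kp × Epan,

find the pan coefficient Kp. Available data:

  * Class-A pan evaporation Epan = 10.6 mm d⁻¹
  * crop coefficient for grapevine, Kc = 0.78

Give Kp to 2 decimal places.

ETc = Kc × Kp × Epan  ⇒  Kp = ETc / (Kc × Epan)
Kp = 4.71 / (0.78 × 10.6) = 4.71 / 8.268 = 0.5697

0.57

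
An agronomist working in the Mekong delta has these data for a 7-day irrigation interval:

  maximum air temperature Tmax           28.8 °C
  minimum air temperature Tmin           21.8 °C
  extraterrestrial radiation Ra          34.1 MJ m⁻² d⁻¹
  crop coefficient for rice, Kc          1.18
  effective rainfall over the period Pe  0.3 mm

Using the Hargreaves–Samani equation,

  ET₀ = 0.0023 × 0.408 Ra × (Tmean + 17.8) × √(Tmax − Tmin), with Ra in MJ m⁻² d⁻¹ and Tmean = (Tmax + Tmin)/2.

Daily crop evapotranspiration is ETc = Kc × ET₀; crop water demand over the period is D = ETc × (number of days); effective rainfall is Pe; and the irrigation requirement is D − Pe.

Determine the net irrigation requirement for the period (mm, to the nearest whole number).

Tmean = (28.8 + 21.8)/2 = 25.30 °C
0.408 Ra = 0.408 × 34.1 = 13.9128 mm/d equivalent
ET₀ = 0.0023 × 13.9128 × (25.30 + 17.8) × √7.0 = 0.0023 × 13.9128 × 43.10 × 2.6458 = 3.6490 mm/d
ETc = Kc × ET₀ = 1.18 × 3.6490 = 4.3058 mm/d
Crop demand D = ETc × 7 d = 4.3058 × 7 = 30.141 mm
D − Pe = 30.141 − 0.3 = 29.841 mm

30 mm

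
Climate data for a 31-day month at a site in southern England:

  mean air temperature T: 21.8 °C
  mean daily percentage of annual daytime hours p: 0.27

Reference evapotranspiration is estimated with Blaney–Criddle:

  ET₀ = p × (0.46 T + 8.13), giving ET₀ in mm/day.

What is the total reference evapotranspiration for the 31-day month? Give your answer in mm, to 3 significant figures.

152 mm

ET₀ = 0.27 × (0.46 × 21.8 + 8.13) = 0.27 × 18.158 = 4.9027 mm/d
Monthly total = 4.9027 × 31 = 151.984 mm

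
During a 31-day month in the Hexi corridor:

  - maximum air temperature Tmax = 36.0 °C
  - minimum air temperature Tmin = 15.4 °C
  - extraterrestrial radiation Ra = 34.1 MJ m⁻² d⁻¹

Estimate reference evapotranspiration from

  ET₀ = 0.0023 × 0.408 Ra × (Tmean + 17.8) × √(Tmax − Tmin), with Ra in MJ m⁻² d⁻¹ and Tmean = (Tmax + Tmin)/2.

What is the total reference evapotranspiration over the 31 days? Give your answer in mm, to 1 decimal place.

195.9 mm

Tmean = (36.0 + 15.4)/2 = 25.70 °C
0.408 Ra = 0.408 × 34.1 = 13.9128 mm/d equivalent
ET₀ = 0.0023 × 13.9128 × (25.70 + 17.8) × √20.6 = 0.0023 × 13.9128 × 43.50 × 4.5387 = 6.3178 mm/d
Over 31 days: 6.3178 × 31 = 195.852 mm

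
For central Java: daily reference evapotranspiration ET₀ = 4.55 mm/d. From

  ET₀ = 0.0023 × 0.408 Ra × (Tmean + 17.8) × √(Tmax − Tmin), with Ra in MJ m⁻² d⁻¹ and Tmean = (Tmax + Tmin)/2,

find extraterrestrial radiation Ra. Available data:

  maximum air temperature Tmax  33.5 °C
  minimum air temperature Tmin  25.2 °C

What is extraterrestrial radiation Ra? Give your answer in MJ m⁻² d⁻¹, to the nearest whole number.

Tmean = (33.5+25.2)/2 = 29.35 °C; ΔT = 8.3
Ra = ET₀ / [0.0023 × 0.408 × (Tmean+17.8) × √ΔT]
   = 4.55 / (0.0023 × 0.408 × 47.15 × 2.8810) = 35.694 MJ m⁻² d⁻¹

36 MJ m⁻² d⁻¹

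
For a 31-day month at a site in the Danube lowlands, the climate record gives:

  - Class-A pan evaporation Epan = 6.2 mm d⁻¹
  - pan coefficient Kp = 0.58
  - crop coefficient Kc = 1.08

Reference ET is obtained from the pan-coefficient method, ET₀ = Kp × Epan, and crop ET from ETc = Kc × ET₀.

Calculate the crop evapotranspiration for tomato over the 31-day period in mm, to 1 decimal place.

120.4 mm

ET₀ = 0.58 × 6.2 = 3.5960 mm/d
ETc = Kc × ET₀ = 1.08 × 3.5960 = 3.8837 mm/d
Over 31 days: 3.8837 × 31 = 120.395 mm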